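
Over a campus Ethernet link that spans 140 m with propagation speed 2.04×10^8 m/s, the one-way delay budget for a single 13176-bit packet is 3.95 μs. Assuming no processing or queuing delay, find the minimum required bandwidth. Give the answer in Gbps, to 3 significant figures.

Propagation delay = 140 / 204000000 = 0.686275 μs.
Transmission budget = 3.95 − 0.686275 = 3.26373 μs.
R ≥ L / t_tx = 13176 bits / 3.26373e-06 s = 4.04 Gbps.

4.04 Gbps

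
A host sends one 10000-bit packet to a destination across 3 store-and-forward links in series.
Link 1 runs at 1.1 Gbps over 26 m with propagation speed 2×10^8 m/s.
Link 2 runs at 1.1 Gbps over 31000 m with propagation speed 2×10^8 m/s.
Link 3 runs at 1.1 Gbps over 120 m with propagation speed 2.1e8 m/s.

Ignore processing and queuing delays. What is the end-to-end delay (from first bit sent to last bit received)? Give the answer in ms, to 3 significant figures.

Transmission delay per hop = L/R = 10000/1100000000 = 0.00909091 ms; 3 hops → 0.0272727 ms.
Propagation delays (d/s per hop): 0.00013, 0.155, 0.000571429 ms; sum = 0.155701 ms.
End-to-end = 0.183 ms.

0.183 ms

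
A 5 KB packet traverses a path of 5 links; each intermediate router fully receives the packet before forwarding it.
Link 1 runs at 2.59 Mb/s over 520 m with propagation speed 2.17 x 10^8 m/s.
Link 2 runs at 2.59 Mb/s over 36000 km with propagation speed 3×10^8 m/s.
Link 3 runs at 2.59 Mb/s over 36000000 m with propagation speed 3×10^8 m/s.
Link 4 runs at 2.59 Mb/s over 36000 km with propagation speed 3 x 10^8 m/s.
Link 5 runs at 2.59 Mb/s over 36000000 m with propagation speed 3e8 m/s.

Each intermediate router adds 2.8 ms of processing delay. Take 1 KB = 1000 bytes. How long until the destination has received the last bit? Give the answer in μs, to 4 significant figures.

568400 μs

L = 40000 bits.
Transmission delay per hop = L/R = 40000/2590000 = 15444 μs; 5 hops → 77220.1 μs.
Propagation delays (d/s per hop): 2.39631, 120000, 120000, 120000, 120000 μs; sum = 480002 μs.
Processing at 4 router(s): 4 × 2.8 ms = 11200 μs.
End-to-end = 568400 μs.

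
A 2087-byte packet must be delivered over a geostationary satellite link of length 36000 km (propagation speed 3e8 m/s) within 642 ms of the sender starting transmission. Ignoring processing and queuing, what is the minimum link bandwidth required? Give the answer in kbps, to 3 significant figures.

L = 16696 bits.
Propagation delay = 36000000 / 300000000 = 120 ms.
Transmission budget = 642 − 120 = 522 ms.
R ≥ L / t_tx = 16696 bits / 0.522 s = 32.0 kbps.

32.0 kbps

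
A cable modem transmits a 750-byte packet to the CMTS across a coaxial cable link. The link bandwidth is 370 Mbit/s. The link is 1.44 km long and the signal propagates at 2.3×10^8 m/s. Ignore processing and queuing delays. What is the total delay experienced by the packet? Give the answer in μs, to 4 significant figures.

L = 750 × 8 = 6000 bits.
Transmission delay = L/R = 6000 / 370000000 = 16.2162 μs.
Propagation delay = d/s = 1440 m / 2.3e+08 m/s = 6.26087 μs.
Total = 22.48 μs.

22.48 μs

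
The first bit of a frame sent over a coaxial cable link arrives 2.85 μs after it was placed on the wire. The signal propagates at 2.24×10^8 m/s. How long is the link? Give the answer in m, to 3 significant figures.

d = s × t_prop = 2.24e+08 × 2.85e-06 = 638 m.

638 m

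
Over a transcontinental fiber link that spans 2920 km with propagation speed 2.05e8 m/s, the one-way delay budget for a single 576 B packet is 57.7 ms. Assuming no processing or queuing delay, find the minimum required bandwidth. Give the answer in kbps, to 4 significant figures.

106.0 kbps

L = 4608 bits.
Propagation delay = 2920000 / 2.05e+08 = 14.2439 ms.
Transmission budget = 57.7 − 14.2439 = 43.4561 ms.
R ≥ L / t_tx = 4608 bits / 0.0434561 s = 106.0 kbps.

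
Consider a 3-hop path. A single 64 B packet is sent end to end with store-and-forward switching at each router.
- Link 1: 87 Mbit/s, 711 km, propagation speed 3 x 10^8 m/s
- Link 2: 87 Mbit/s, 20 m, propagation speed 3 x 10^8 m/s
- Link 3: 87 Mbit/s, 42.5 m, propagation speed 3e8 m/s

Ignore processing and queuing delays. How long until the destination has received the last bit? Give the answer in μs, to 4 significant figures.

L = 64 × 8 = 512 bits.
Transmission delay per hop = L/R = 512/87000000 = 5.88506 μs; 3 hops → 17.6552 μs.
Propagation delays (d/s per hop): 2370, 0.0666667, 0.141667 μs; sum = 2370.21 μs.
End-to-end = 2388 μs.

2388 μs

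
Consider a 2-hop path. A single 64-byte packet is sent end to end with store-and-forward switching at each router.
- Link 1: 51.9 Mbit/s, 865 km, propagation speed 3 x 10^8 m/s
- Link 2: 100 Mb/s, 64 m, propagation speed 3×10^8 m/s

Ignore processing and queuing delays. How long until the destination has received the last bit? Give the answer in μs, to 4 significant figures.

L = 64 × 8 = 512 bits.
Transmission delays (L/R per hop): 9.86513, 5.12 μs; sum = 14.9851 μs.
Propagation delays (d/s per hop): 2883.33, 0.213333 μs; sum = 2883.55 μs.
End-to-end = 2899 μs.

2899 μs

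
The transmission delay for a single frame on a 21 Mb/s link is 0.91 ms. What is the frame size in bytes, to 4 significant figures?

2389 bytes

L = R × t_tx = 21000000 b/s × 0.00091 s = 19110 bits.
In bytes: 19110 / 8 = 2389 bytes.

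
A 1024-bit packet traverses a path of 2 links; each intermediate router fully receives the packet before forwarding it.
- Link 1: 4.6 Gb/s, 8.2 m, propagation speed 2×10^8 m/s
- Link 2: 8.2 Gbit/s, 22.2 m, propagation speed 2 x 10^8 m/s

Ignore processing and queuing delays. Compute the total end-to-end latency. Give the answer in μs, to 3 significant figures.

0.499 μs

Transmission delays (L/R per hop): 0.222609, 0.124878 μs; sum = 0.347487 μs.
Propagation delays (d/s per hop): 0.041, 0.111 μs; sum = 0.152 μs.
End-to-end = 0.499 μs.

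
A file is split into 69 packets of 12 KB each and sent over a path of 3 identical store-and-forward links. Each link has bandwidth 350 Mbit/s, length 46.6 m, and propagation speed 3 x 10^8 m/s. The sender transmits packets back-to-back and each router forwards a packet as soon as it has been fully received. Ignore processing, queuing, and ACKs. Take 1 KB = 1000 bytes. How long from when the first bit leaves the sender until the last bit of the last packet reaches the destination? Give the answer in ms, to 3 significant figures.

Per-hop transmission t_tx = L/R = 96000/350000000 = 0.274286 ms.
Per-hop propagation t_prop = 46.6/300000000 = 0.000155333 ms.
Pipeline fill: first packet needs 3·t_tx to clear all hops; remaining 68 packets each add one t_tx.
Total = (3+69-1)·t_tx + 3·t_prop = 71·0.274286 + 3·0.000155333 = 19.5 ms.

19.5 ms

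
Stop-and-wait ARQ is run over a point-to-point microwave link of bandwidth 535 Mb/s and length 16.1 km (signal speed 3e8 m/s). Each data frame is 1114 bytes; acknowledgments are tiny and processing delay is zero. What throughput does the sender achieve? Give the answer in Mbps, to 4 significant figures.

71.88 Mbps

t_tx = L/R = 8912/535000000 = 1.66579e-05 s.
t_prop = 16100/300000000 = 5.36667e-05 s; RTT = 0.000107333 s.
Cycle = t_tx + RTT = 0.000123991 s.
Throughput = L / cycle = 8912 / 0.000123991 = 71.88 Mbps.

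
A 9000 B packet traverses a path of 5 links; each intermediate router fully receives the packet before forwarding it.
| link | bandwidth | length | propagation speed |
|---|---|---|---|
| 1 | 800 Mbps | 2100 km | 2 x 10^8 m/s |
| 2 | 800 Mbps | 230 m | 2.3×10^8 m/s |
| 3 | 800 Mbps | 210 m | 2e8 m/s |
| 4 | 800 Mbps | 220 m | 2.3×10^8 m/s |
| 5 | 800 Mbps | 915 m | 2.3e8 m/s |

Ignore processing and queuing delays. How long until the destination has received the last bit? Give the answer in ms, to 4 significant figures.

L = 9000 × 8 = 72000 bits.
Transmission delay per hop = L/R = 72000/800000000 = 0.09 ms; 5 hops → 0.45 ms.
Propagation delays (d/s per hop): 10.5, 0.001, 0.00105, 0.000956522, 0.00397826 ms; sum = 10.507 ms.
End-to-end = 10.96 ms.

10.96 ms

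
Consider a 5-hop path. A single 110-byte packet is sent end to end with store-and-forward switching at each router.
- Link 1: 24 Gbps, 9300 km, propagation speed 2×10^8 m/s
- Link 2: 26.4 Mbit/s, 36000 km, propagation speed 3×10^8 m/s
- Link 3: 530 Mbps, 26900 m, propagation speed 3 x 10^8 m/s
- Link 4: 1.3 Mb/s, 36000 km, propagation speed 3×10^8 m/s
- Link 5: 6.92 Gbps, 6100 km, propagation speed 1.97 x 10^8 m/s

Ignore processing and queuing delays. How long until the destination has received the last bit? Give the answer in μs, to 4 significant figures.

318300 μs

L = 110 × 8 = 880 bits.
Transmission delays (L/R per hop): 0.0366667, 33.3333, 1.66038, 676.923, 0.127168 μs; sum = 712.081 μs.
Propagation delays (d/s per hop): 46500, 120000, 89.6667, 120000, 30964.5 μs; sum = 317554 μs.
End-to-end = 318300 μs.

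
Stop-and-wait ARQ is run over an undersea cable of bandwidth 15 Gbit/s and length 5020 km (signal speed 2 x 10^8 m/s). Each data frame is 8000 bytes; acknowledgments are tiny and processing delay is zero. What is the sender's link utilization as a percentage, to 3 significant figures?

0.00850 %

t_tx = L/R = 64000/15000000000 = 4.26667e-06 s.
t_prop = 5020000/200000000 = 0.0251 s; RTT = 0.0502 s.
Cycle = t_tx + RTT = 0.0502043 s.
Utilization = t_tx / cycle = 4.26667e-06/0.0502043 = 0.00850 %.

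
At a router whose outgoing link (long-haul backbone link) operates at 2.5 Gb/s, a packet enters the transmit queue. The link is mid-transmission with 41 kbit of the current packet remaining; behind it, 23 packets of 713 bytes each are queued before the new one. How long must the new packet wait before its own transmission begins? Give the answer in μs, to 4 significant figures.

68.88 μs

Each queued packet: L/R = 5704/2500000000 = 2.2816 μs.
23 queued → 52.4768 μs.
Plus remaining 41000 bits of current packet: 16.4 μs.
Queuing delay = 68.88 μs.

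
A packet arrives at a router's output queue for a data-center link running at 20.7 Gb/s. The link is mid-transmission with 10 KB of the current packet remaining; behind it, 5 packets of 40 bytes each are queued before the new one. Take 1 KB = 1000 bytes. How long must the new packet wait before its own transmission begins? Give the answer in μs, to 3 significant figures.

3.94 μs

Each queued packet: L/R = 320/20700000000 = 0.0154589 μs.
5 queued → 0.0772947 μs.
Plus remaining 80000 bits of current packet: 3.86473 μs.
Queuing delay = 3.94 μs.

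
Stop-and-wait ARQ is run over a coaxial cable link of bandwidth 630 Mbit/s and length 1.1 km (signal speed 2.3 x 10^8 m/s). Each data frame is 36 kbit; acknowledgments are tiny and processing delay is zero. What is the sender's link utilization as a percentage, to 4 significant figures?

t_tx = L/R = 36000/630000000 = 5.71429e-05 s.
t_prop = 1100/2.3e+08 = 4.78261e-06 s; RTT = 9.56522e-06 s.
Cycle = t_tx + RTT = 6.67081e-05 s.
Utilization = t_tx / cycle = 5.71429e-05/6.67081e-05 = 85.66 %.

85.66 %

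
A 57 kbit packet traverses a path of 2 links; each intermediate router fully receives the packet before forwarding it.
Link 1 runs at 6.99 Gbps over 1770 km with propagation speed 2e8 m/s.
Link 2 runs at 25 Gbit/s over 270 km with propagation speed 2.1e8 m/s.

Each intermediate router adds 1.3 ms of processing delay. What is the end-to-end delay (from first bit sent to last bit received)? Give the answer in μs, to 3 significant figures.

L = 57000 bits.
Transmission delays (L/R per hop): 8.15451, 2.28 μs; sum = 10.4345 μs.
Propagation delays (d/s per hop): 8850, 1285.71 μs; sum = 10135.7 μs.
Processing at 1 router(s): 1 × 1.3 ms = 1300 μs.
End-to-end = 11400 μs.

11400 μs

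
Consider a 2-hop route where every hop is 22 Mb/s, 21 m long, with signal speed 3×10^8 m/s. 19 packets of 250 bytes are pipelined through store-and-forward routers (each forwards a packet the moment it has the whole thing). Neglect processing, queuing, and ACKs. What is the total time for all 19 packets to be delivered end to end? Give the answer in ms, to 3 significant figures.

1.82 ms

Per-hop transmission t_tx = L/R = 2000/22000000 = 0.0909091 ms.
Per-hop propagation t_prop = 21/300000000 = 7e-05 ms.
Pipeline fill: first packet needs 2·t_tx to clear all hops; remaining 18 packets each add one t_tx.
Total = (2+19-1)·t_tx + 2·t_prop = 20·0.0909091 + 2·7e-05 = 1.82 ms.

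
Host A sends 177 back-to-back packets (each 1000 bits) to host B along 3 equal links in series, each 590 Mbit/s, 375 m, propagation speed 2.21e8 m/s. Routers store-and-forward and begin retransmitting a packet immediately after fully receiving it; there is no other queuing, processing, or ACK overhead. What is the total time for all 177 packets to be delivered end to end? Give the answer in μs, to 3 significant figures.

Per-hop transmission t_tx = L/R = 1000/590000000 = 1.69492 μs.
Per-hop propagation t_prop = 375/221000000 = 1.69683 μs.
Pipeline fill: first packet needs 3·t_tx to clear all hops; remaining 176 packets each add one t_tx.
Total = (3+177-1)·t_tx + 3·t_prop = 179·1.69492 + 3·1.69683 = 308 μs.

308 μs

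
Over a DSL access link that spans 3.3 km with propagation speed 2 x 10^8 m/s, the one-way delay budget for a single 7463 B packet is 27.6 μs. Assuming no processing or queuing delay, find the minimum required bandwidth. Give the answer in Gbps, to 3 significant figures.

5.38 Gbps

L = 59704 bits.
Propagation delay = 3300 / 200000000 = 16.5 μs.
Transmission budget = 27.6 − 16.5 = 11.1 μs.
R ≥ L / t_tx = 59704 bits / 1.11e-05 s = 5.38 Gbps.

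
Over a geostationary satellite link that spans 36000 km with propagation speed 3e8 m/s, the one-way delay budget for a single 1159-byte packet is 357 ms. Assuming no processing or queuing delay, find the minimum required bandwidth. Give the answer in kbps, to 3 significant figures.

39.1 kbps

L = 9272 bits.
Propagation delay = 36000000 / 300000000 = 120 ms.
Transmission budget = 357 − 120 = 237 ms.
R ≥ L / t_tx = 9272 bits / 0.237 s = 39.1 kbps.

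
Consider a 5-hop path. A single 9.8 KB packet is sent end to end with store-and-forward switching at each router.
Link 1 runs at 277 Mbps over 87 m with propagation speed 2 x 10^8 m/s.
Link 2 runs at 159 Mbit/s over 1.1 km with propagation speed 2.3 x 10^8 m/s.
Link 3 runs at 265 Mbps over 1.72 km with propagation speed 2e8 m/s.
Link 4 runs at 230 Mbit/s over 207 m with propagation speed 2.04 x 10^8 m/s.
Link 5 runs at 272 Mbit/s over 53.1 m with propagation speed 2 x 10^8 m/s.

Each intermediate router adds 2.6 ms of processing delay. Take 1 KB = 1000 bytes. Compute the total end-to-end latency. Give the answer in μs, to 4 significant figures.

12120 μs

L = 78400 bits.
Transmission delays (L/R per hop): 283.032, 493.082, 295.849, 340.87, 288.235 μs; sum = 1701.07 μs.
Propagation delays (d/s per hop): 0.435, 4.78261, 8.6, 1.01471, 0.2655 μs; sum = 15.0978 μs.
Processing at 4 router(s): 4 × 2.6 ms = 10400 μs.
End-to-end = 12120 μs.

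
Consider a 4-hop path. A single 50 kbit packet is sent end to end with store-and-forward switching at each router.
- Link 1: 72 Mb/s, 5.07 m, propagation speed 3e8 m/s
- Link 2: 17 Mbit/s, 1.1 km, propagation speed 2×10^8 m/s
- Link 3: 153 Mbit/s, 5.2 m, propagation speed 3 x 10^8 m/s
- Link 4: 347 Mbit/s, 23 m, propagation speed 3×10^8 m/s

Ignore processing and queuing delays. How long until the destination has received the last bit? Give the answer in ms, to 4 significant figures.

4.112 ms

L = 50000 bits.
Transmission delays (L/R per hop): 0.694444, 2.94118, 0.326797, 0.144092 ms; sum = 4.10651 ms.
Propagation delays (d/s per hop): 1.69e-05, 0.0055, 1.73333e-05, 7.66667e-05 ms; sum = 0.0056109 ms.
End-to-end = 4.112 ms.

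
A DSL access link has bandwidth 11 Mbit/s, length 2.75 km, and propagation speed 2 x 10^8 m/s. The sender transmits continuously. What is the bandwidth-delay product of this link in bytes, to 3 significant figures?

18.9 bytes

Propagation delay = 2750 / 200000000 = 1.375e-05 s.
BDP = R × t_prop = 11000000 × 1.375e-05 = 151.25 bits.
In bytes: 151.25/8 = 18.9 bytes.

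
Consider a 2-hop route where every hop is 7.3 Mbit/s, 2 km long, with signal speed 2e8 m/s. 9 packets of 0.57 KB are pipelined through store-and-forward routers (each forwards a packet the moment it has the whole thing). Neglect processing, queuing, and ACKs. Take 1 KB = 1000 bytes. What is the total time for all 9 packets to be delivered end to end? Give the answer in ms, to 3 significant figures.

6.27 ms

Per-hop transmission t_tx = L/R = 4560/7300000 = 0.624658 ms.
Per-hop propagation t_prop = 2000/200000000 = 0.01 ms.
Pipeline fill: first packet needs 2·t_tx to clear all hops; remaining 8 packets each add one t_tx.
Total = (2+9-1)·t_tx + 2·t_prop = 10·0.624658 + 2·0.01 = 6.27 ms.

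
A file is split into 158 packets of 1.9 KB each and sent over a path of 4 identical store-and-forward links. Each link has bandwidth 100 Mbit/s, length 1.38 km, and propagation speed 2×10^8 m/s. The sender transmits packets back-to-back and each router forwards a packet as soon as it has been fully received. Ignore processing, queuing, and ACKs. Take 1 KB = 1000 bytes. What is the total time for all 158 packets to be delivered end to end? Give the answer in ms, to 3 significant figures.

Per-hop transmission t_tx = L/R = 15200/100000000 = 0.152 ms.
Per-hop propagation t_prop = 1380/200000000 = 0.0069 ms.
Pipeline fill: first packet needs 4·t_tx to clear all hops; remaining 157 packets each add one t_tx.
Total = (4+158-1)·t_tx + 4·t_prop = 161·0.152 + 4·0.0069 = 24.5 ms.

24.5 ms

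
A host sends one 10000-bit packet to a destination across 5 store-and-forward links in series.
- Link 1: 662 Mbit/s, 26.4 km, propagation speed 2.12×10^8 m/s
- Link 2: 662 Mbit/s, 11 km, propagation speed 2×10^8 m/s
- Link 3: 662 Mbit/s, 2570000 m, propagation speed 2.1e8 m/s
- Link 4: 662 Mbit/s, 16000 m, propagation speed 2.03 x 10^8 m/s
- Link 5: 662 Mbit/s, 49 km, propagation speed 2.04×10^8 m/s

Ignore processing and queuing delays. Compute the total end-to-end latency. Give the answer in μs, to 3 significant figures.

Transmission delay per hop = L/R = 10000/662000000 = 15.1057 μs; 5 hops → 75.5287 μs.
Propagation delays (d/s per hop): 124.528, 55, 12238.1, 78.8177, 240.196 μs; sum = 12736.6 μs.
End-to-end = 12800 μs.

12800 μs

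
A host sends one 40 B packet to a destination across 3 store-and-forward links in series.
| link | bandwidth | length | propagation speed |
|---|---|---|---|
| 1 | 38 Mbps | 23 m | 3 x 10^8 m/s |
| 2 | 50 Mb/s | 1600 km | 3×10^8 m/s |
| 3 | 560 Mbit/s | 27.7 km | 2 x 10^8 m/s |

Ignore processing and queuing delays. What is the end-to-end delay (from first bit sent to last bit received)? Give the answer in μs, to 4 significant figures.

L = 40 × 8 = 320 bits.
Transmission delays (L/R per hop): 8.42105, 6.4, 0.571429 μs; sum = 15.3925 μs.
Propagation delays (d/s per hop): 0.0766667, 5333.33, 138.5 μs; sum = 5471.91 μs.
End-to-end = 5487 μs.

5487 μs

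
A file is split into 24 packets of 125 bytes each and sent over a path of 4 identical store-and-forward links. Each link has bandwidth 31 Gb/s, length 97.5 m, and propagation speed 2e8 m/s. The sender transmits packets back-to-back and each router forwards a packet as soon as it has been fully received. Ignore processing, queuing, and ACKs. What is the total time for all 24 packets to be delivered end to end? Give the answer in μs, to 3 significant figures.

2.82 μs

Per-hop transmission t_tx = L/R = 1000/31000000000 = 0.0322581 μs.
Per-hop propagation t_prop = 97.5/200000000 = 0.4875 μs.
Pipeline fill: first packet needs 4·t_tx to clear all hops; remaining 23 packets each add one t_tx.
Total = (4+24-1)·t_tx + 4·t_prop = 27·0.0322581 + 4·0.4875 = 2.82 μs.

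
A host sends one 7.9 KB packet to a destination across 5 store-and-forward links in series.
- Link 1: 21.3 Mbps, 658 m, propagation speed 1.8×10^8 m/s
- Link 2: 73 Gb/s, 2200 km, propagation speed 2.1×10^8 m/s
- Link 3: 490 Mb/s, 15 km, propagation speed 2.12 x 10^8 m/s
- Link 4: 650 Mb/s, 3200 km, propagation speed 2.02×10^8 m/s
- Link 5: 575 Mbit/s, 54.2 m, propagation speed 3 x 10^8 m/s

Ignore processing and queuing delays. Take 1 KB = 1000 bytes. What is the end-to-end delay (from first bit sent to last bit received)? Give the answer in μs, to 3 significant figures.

L = 63200 bits.
Transmission delays (L/R per hop): 2967.14, 0.865753, 128.98, 97.2308, 109.913 μs; sum = 3304.13 μs.
Propagation delays (d/s per hop): 3.65556, 10476.2, 70.7547, 15841.6, 0.180667 μs; sum = 26392.4 μs.
End-to-end = 29700 μs.

29700 μs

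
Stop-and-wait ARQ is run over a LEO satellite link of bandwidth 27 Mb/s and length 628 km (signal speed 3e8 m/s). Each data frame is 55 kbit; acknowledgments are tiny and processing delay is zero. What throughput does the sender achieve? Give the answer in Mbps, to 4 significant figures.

8.837 Mbps

t_tx = L/R = 55000/27000000 = 0.00203704 s.
t_prop = 628000/300000000 = 0.00209333 s; RTT = 0.00418667 s.
Cycle = t_tx + RTT = 0.0062237 s.
Throughput = L / cycle = 55000 / 0.0062237 = 8.837 Mbps.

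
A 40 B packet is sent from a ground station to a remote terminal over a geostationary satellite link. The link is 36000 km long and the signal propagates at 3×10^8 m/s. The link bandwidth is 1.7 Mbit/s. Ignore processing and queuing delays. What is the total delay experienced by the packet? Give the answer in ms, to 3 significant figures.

120 ms

L = 40 × 8 = 320 bits.
Transmission delay = L/R = 320 / 1700000 = 0.188235 ms.
Propagation delay = d/s = 36000000 m / 300000000 m/s = 120 ms.
Total = 120 ms.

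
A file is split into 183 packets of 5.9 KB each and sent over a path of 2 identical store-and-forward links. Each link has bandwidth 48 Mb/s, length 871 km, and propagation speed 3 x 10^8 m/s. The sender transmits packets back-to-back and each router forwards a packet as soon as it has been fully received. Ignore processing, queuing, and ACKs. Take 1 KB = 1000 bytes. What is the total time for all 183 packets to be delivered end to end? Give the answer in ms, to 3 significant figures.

187 ms

Per-hop transmission t_tx = L/R = 47200/48000000 = 0.983333 ms.
Per-hop propagation t_prop = 871000/300000000 = 2.90333 ms.
Pipeline fill: first packet needs 2·t_tx to clear all hops; remaining 182 packets each add one t_tx.
Total = (2+183-1)·t_tx + 2·t_prop = 184·0.983333 + 2·2.90333 = 187 ms.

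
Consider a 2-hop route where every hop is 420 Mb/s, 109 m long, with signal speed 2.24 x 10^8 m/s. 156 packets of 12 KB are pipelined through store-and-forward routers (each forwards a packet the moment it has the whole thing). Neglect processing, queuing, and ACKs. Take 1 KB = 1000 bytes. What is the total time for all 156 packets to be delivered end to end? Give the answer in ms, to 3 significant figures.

Per-hop transmission t_tx = L/R = 96000/420000000 = 0.228571 ms.
Per-hop propagation t_prop = 109/2.24e+08 = 0.000486607 ms.
Pipeline fill: first packet needs 2·t_tx to clear all hops; remaining 155 packets each add one t_tx.
Total = (2+156-1)·t_tx + 2·t_prop = 157·0.228571 + 2·0.000486607 = 35.9 ms.

35.9 ms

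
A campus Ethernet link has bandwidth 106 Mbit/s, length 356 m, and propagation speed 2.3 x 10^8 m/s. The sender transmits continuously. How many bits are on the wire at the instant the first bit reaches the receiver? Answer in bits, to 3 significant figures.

Propagation delay = 356 / 2.3e+08 = 1.54783e-06 s.
BDP = R × t_prop = 106000000 × 1.54783e-06 = 164.07 bits.

164 bits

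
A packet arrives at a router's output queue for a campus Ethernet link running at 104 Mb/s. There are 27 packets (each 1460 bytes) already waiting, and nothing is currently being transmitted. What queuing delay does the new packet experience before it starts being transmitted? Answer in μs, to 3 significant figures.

3030 μs

Each queued packet: L/R = 11680/104000000 = 112.308 μs.
27 queued → 3032.31 μs.
Queuing delay = 3030 μs.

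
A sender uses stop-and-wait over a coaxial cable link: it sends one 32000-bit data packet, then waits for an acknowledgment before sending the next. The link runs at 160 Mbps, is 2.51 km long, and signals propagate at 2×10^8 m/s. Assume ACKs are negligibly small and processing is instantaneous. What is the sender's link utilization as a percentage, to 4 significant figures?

88.85 %

t_tx = L/R = 32000/160000000 = 0.0002 s.
t_prop = 2510/200000000 = 1.255e-05 s; RTT = 2.51e-05 s.
Cycle = t_tx + RTT = 0.0002251 s.
Utilization = t_tx / cycle = 0.0002/0.0002251 = 88.85 %.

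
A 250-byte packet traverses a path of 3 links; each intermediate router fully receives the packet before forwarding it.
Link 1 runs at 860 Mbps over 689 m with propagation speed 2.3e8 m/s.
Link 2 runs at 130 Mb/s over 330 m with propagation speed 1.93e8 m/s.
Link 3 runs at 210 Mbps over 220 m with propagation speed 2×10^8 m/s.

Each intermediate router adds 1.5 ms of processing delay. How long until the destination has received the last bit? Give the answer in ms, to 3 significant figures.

L = 250 × 8 = 2000 bits.
Transmission delays (L/R per hop): 0.00232558, 0.0153846, 0.00952381 ms; sum = 0.027234 ms.
Propagation delays (d/s per hop): 0.00299565, 0.00170984, 0.0011 ms; sum = 0.0058055 ms.
Processing at 2 router(s): 2 × 1.5 ms = 3 ms.
End-to-end = 3.03 ms.

3.03 ms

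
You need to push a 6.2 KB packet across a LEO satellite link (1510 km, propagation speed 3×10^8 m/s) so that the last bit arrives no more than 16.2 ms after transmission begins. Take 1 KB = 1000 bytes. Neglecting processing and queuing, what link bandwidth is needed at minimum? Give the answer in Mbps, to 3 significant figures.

L = 49600 bits.
Propagation delay = 1510000 / 300000000 = 5.03333 ms.
Transmission budget = 16.2 − 5.03333 = 11.1667 ms.
R ≥ L / t_tx = 49600 bits / 0.0111667 s = 4.44 Mbps.

4.44 Mbps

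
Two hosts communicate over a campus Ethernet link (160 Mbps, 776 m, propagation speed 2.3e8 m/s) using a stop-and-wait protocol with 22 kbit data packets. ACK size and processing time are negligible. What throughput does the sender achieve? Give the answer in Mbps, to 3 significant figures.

153 Mbps

t_tx = L/R = 22000/160000000 = 0.0001375 s.
t_prop = 776/2.3e+08 = 3.37391e-06 s; RTT = 6.74783e-06 s.
Cycle = t_tx + RTT = 0.000144248 s.
Throughput = L / cycle = 22000 / 0.000144248 = 153 Mbps.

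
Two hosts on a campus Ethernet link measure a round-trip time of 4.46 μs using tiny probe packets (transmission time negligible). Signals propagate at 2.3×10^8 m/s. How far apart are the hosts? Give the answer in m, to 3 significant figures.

One-way propagation = RTT/2 = 2.23 μs.
d = s × t = 2.3e+08 × 2.23e-06 = 513 m.

513 m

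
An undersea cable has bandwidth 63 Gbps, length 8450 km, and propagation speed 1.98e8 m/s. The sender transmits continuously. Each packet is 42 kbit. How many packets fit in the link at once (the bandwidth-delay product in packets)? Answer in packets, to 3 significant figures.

Propagation delay = 8450000 / 198000000 = 0.0426768 s.
BDP = R × t_prop = 63000000000 × 0.0426768 = 2688640000 bits.
In packets of 42000 bits: 64000 packets.

64000 packets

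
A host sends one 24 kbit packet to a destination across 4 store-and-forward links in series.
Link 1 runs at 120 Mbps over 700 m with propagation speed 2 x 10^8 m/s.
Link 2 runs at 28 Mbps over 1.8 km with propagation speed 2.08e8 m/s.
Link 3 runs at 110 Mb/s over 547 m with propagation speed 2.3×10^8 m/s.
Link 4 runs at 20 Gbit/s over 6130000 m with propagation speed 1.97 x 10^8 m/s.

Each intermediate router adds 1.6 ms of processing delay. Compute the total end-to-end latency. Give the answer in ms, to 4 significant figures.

L = 24000 bits.
Transmission delays (L/R per hop): 0.2, 0.857143, 0.218182, 0.0012 ms; sum = 1.27652 ms.
Propagation delays (d/s per hop): 0.0035, 0.00865385, 0.00237826, 31.1168 ms; sum = 31.1313 ms.
Processing at 3 router(s): 3 × 1.6 ms = 4.8 ms.
End-to-end = 37.21 ms.

37.21 ms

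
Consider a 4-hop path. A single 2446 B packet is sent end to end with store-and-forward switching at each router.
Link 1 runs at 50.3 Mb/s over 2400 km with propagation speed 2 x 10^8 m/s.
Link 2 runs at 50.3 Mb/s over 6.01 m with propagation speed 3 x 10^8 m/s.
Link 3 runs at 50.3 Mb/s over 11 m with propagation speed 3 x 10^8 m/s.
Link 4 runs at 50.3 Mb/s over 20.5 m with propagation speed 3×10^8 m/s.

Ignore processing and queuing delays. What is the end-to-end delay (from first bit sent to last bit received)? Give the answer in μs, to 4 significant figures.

L = 2446 × 8 = 19568 bits.
Transmission delay per hop = L/R = 19568/50300000 = 389.026 μs; 4 hops → 1556.1 μs.
Propagation delays (d/s per hop): 12000, 0.0200333, 0.0366667, 0.0683333 μs; sum = 12000.1 μs.
End-to-end = 13560 μs.

13560 μs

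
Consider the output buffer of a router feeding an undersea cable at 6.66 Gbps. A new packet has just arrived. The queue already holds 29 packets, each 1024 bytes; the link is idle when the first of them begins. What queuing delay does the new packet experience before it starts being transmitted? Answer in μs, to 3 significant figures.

35.7 μs

Each queued packet: L/R = 8192/6660000000 = 1.23003 μs.
29 queued → 35.6709 μs.
Queuing delay = 35.7 μs.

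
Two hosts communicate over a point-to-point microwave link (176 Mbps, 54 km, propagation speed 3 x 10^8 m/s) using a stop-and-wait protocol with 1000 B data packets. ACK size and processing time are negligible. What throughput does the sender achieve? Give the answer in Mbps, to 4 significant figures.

t_tx = L/R = 8000/176000000 = 4.54545e-05 s.
t_prop = 54000/300000000 = 0.00018 s; RTT = 0.00036 s.
Cycle = t_tx + RTT = 0.000405455 s.
Throughput = L / cycle = 8000 / 0.000405455 = 19.73 Mbps.

19.73 Mbps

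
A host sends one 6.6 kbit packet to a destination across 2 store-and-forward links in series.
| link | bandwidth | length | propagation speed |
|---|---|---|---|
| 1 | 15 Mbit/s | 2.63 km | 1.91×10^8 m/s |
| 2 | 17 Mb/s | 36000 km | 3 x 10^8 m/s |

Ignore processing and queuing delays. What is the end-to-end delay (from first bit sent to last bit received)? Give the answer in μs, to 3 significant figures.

121000 μs

L = 6600 bits.
Transmission delays (L/R per hop): 440, 388.235 μs; sum = 828.235 μs.
Propagation delays (d/s per hop): 13.7696, 120000 μs; sum = 120014 μs.
End-to-end = 121000 μs.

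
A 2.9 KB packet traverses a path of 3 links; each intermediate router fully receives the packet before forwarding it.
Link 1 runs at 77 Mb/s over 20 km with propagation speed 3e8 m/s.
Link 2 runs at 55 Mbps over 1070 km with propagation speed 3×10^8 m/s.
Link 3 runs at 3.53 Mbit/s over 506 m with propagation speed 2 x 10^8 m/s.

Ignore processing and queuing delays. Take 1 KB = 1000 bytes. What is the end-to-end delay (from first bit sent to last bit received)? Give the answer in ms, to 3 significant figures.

10.9 ms

L = 23200 bits.
Transmission delays (L/R per hop): 0.301299, 0.421818, 6.57224 ms; sum = 7.29535 ms.
Propagation delays (d/s per hop): 0.0666667, 3.56667, 0.00253 ms; sum = 3.63586 ms.
End-to-end = 10.9 ms.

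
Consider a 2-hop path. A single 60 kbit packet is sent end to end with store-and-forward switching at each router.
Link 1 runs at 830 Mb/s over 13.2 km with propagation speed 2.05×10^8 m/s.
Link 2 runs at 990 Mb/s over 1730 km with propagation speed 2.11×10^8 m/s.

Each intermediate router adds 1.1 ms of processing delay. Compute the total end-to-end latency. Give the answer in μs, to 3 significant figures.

L = 60000 bits.
Transmission delays (L/R per hop): 72.2892, 60.6061 μs; sum = 132.895 μs.
Propagation delays (d/s per hop): 64.3902, 8199.05 μs; sum = 8263.44 μs.
Processing at 1 router(s): 1 × 1.1 ms = 1100 μs.
End-to-end = 9500 μs.

9500 μs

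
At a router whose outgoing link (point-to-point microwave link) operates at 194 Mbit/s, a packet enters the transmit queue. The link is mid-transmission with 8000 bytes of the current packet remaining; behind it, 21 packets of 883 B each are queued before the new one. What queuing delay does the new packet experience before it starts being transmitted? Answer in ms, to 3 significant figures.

1.09 ms

Each queued packet: L/R = 7064/194000000 = 0.0364124 ms.
21 queued → 0.76466 ms.
Plus remaining 64000 bits of current packet: 0.329897 ms.
Queuing delay = 1.09 ms.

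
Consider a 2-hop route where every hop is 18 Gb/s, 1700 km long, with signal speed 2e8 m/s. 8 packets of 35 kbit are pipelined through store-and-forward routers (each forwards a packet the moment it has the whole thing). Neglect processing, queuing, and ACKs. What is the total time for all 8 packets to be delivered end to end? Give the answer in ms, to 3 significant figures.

Per-hop transmission t_tx = L/R = 35000/18000000000 = 0.00194444 ms.
Per-hop propagation t_prop = 1700000/200000000 = 8.5 ms.
Pipeline fill: first packet needs 2·t_tx to clear all hops; remaining 7 packets each add one t_tx.
Total = (2+8-1)·t_tx + 2·t_prop = 9·0.00194444 + 2·8.5 = 17.0 ms.

17.0 ms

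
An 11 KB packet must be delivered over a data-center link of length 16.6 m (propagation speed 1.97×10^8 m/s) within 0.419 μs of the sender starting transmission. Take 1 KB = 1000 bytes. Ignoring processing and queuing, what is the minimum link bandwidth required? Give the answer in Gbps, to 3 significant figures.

L = 88000 bits.
Propagation delay = 16.6 / 197000000 = 0.084264 μs.
Transmission budget = 0.419 − 0.084264 = 0.334736 μs.
R ≥ L / t_tx = 88000 bits / 3.34736e-07 s = 263 Gbps.

263 Gbps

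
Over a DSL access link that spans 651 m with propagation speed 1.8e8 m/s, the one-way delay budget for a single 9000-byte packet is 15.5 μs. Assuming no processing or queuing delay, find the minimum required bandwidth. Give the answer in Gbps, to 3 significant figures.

L = 72000 bits.
Propagation delay = 651 / 180000000 = 3.61667 μs.
Transmission budget = 15.5 − 3.61667 = 11.8833 μs.
R ≥ L / t_tx = 72000 bits / 1.18833e-05 s = 6.06 Gbps.

6.06 Gbps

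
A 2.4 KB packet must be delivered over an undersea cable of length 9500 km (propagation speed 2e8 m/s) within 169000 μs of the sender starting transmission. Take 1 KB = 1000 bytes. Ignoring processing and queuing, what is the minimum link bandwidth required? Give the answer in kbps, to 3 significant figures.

158 kbps

L = 19200 bits.
Propagation delay = 9500000 / 200000000 = 47500 μs.
Transmission budget = 169000 − 47500 = 121500 μs.
R ≥ L / t_tx = 19200 bits / 0.1215 s = 158 kbps.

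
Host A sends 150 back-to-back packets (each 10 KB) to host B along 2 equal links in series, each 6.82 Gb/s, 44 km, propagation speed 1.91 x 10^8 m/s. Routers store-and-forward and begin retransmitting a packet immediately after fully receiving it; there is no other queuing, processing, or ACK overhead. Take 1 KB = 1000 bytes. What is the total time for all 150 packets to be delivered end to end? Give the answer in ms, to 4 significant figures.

2.232 ms

Per-hop transmission t_tx = L/R = 80000/6820000000 = 0.0117302 ms.
Per-hop propagation t_prop = 44000/191000000 = 0.230366 ms.
Pipeline fill: first packet needs 2·t_tx to clear all hops; remaining 149 packets each add one t_tx.
Total = (2+150-1)·t_tx + 2·t_prop = 151·0.0117302 + 2·0.230366 = 2.232 ms.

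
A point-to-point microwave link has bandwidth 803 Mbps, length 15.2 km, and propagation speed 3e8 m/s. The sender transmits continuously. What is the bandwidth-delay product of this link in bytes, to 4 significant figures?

Propagation delay = 15200 / 300000000 = 5.06667e-05 s.
BDP = R × t_prop = 803000000 × 5.06667e-05 = 40685.3 bits.
In bytes: 40685.3/8 = 5086 bytes.

5086 bytes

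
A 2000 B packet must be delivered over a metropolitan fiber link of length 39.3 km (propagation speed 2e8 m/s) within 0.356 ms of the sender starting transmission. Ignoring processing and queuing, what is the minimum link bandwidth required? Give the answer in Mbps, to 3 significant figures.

100 Mbps

L = 16000 bits.
Propagation delay = 39300 / 200000000 = 0.1965 ms.
Transmission budget = 0.356 − 0.1965 = 0.1595 ms.
R ≥ L / t_tx = 16000 bits / 0.0001595 s = 100 Mbps.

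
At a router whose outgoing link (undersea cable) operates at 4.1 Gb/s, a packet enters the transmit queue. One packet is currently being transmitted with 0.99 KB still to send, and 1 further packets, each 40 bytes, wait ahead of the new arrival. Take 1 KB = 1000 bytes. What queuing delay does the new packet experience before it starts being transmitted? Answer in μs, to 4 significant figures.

Each queued packet: L/R = 320/4.1e+09 = 0.0780488 μs.
1 queued → 0.0780488 μs.
Plus remaining 7920 bits of current packet: 1.93171 μs.
Queuing delay = 2.010 μs.

2.010 μs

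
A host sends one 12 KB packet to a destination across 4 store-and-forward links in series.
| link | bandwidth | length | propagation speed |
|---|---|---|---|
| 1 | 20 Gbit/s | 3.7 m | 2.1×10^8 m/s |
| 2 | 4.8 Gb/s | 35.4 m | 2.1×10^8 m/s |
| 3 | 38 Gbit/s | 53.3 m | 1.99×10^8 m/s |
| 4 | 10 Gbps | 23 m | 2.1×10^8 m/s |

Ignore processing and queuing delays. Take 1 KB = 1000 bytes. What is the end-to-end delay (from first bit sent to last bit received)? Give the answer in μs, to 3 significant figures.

L = 96000 bits.
Transmission delays (L/R per hop): 4.8, 20, 2.52632, 9.6 μs; sum = 36.9263 μs.
Propagation delays (d/s per hop): 0.017619, 0.168571, 0.267839, 0.109524 μs; sum = 0.563553 μs.
End-to-end = 37.5 μs.

37.5 μs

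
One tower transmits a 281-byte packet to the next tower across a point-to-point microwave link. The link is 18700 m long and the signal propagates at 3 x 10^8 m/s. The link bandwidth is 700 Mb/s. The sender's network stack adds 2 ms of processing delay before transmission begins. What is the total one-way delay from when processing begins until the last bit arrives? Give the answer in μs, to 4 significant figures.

L = 281 × 8 = 2248 bits.
Transmission delay = L/R = 2248 / 700000000 = 3.21143 μs.
Propagation delay = d/s = 18700 m / 300000000 m/s = 62.3333 μs.
Plus processing delay 2 ms = 2000 μs.
Total = 2066 μs.

2066 μs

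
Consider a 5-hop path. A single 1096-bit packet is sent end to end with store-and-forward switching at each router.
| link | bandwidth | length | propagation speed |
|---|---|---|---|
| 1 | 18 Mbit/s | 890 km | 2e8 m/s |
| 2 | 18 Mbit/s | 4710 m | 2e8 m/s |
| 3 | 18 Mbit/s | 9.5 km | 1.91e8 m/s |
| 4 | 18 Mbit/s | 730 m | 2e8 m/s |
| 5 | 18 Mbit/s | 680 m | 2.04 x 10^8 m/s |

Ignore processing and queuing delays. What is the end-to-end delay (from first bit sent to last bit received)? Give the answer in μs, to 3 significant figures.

Transmission delay per hop = L/R = 1096/18000000 = 60.8889 μs; 5 hops → 304.444 μs.
Propagation delays (d/s per hop): 4450, 23.55, 49.7382, 3.65, 3.33333 μs; sum = 4530.27 μs.
End-to-end = 4830 μs.

4830 μs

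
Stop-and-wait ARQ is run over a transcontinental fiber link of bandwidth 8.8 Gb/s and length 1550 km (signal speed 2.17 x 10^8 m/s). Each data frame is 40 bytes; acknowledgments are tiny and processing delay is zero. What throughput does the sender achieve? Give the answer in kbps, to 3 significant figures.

22.4 kbps

t_tx = L/R = 320/8800000000 = 3.63636e-08 s.
t_prop = 1550000/217000000 = 0.00714286 s; RTT = 0.0142857 s.
Cycle = t_tx + RTT = 0.0142858 s.
Throughput = L / cycle = 320 / 0.0142858 = 22.4 kbps.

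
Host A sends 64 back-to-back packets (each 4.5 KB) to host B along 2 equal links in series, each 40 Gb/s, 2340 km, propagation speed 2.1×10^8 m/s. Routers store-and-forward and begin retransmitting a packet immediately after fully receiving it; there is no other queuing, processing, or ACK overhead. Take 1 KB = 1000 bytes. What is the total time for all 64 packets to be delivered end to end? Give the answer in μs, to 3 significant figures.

Per-hop transmission t_tx = L/R = 36000/40000000000 = 0.9 μs.
Per-hop propagation t_prop = 2340000/210000000 = 11142.9 μs.
Pipeline fill: first packet needs 2·t_tx to clear all hops; remaining 63 packets each add one t_tx.
Total = (2+64-1)·t_tx + 2·t_prop = 65·0.9 + 2·11142.9 = 22300 μs.

22300 μs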